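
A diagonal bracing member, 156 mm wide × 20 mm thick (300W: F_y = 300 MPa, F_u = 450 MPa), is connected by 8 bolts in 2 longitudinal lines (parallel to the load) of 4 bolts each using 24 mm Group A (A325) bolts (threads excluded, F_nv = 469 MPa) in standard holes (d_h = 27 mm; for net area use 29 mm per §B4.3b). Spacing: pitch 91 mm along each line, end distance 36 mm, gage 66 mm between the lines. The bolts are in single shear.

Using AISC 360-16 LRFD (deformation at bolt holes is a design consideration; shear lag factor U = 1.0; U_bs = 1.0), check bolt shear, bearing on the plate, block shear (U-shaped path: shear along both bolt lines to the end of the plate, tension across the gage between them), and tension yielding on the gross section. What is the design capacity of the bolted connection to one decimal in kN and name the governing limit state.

842.4 kN (gross-section yield governs)

Bolt shear: A_b = π(24)²/4 = 452.39 mm². φR_n = 0.75 × 469 × 452.39 × 8 × 1 = 1273.0 kN.
Bearing (20 mm plate, F_u = 450 MPa): end bolts L_c = 36 − 27/2 = 22.5, R_n = min(1.2×22.5×20×450, 2.4×24×20×450) = 243 kN/bolt; interior L_c = 91 − 27 = 64, R_n = 518.4 kN/bolt. φR_n = 0.75 × (2×243 + 6×518.4) = 2697.3 kN.
Block shear: shear path 2×[36+3×91] = 2×309 mm, A_gv = 12360, A_nv = 2×(309 − 3.5×29)×20 = 8300 mm²; tension across gage: (66 − 1×29)×20 = 740 mm². R_n = min(0.6×450×8300, 0.6×300×12360) + 1.0×450×740 = min(2241, 2224.8) + 333 = 2557.8 kN. φR_n = 0.75 × 2557.8 = 1918.4 kN.
Tension yield (gross): A_g = 156×20 = 3120 mm². φR_n = 0.90 × 300 × 3120 = 842.4 kN.
Governing: min(1273.0, 2697.3, 1918.4, 842.4) = 842.4 kN → gross-section yield.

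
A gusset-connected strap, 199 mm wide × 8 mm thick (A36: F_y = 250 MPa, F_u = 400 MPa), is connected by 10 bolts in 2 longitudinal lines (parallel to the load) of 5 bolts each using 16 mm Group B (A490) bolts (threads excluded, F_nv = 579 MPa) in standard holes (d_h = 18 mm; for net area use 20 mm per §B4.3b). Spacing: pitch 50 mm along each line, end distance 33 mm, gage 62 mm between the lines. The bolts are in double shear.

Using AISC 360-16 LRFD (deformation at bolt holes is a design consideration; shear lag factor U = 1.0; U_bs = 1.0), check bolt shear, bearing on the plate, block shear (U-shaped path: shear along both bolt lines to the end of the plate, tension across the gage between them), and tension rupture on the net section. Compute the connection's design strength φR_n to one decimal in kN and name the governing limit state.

Bolt shear: A_b = π(16)²/4 = 201.06 mm². φR_n = 0.75 × 579 × 201.06 × 10 × 2 = 1746.2 kN.
Bearing (8 mm plate, F_u = 400 MPa): end bolts L_c = 33 − 18/2 = 24, R_n = min(1.2×24×8×400, 2.4×16×8×400) = 92.16 kN/bolt; interior L_c = 50 − 18 = 32, R_n = 122.88 kN/bolt. φR_n = 0.75 × (2×92.16 + 8×122.88) = 875.5 kN.
Block shear: shear path 2×[33+4×50] = 2×233 mm, A_gv = 3728, A_nv = 2×(233 − 4.5×20)×8 = 2288 mm²; tension across gage: (62 − 1×20)×8 = 336 mm². R_n = min(0.6×400×2288, 0.6×250×3728) + 1.0×400×336 = min(549.12, 559.2) + 134.4 = 683.52 kN. φR_n = 0.75 × 683.52 = 512.6 kN.
Tension rupture (net): A_n = (199 − 2×20)×8 = 1272 mm² (U = 1.0, A_e = A_n). φR_n = 0.75 × 400 × 1272 = 381.6 kN.
Governing: min(1746.2, 875.5, 512.6, 381.6) = 381.6 kN → net-section rupture.

381.6 kN (net-section rupture governs)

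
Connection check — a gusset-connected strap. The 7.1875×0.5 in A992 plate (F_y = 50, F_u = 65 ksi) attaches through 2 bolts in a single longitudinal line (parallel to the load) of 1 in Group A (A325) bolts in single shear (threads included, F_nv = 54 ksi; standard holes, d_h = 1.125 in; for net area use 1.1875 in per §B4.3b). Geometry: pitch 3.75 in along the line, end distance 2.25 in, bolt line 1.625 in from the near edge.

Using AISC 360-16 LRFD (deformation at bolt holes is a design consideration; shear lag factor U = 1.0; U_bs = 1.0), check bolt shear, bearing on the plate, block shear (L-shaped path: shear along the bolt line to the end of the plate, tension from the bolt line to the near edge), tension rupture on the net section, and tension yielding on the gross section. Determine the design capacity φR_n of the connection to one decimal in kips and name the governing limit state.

63.6 kips (bolt shear governs)

Bolt shear: A_b = π(1)²/4 = 0.7854 in². φR_n = 0.75 × 54 × 0.7854 × 2 × 1 = 63.6 kips.
Bearing (0.5 in plate, F_u = 65 ksi): end bolts L_c = 2.25 − 1.125/2 = 1.6875, R_n = min(1.2×1.6875×0.5×65, 2.4×1×0.5×65) = 65.813 kips/bolt; interior L_c = 3.75 − 1.125 = 2.625, R_n = 78 kips/bolt. φR_n = 0.75 × (1×65.813 + 1×78) = 107.9 kips.
Block shear: shear path 1×[2.25+1×3.75] = 1×6 in, A_gv = 3, A_nv = 1×(6 − 1.5×1.1875)×0.5 = 2.1094 in²; tension to near edge: (1.625 − 0.5×1.1875)×0.5 = 0.51563 in². R_n = min(0.6×65×2.1094, 0.6×50×3) + 1.0×65×0.51563 = min(82.267, 90) + 33.516 = 115.78 kips. φR_n = 0.75 × 115.78 = 86.8 kips.
Tension rupture (net): A_n = (7.1875 − 1×1.1875)×0.5 = 3 in² (U = 1.0, A_e = A_n). φR_n = 0.75 × 65 × 3 = 146.3 kips.
Tension yield (gross): A_g = 7.1875×0.5 = 3.5938 in². φR_n = 0.90 × 50 × 3.5938 = 161.7 kips.
Governing: min(63.6, 107.9, 86.8, 146.3, 161.7) = 63.6 kips → bolt shear.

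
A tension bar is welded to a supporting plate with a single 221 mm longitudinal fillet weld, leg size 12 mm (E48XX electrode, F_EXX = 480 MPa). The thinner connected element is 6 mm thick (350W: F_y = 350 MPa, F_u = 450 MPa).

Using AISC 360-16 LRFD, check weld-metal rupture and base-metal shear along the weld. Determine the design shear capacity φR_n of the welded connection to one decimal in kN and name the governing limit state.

268.5 kN (base-metal shear governs)

Weld metal: throat = 0.707×12 = 8.484 mm, L = 221 mm. φR_n = 0.75 × 0.6 × 480 × 8.484 × 221 = 405.0 kN.
Base metal shear (6 mm plate): yield φR_n = 1.0×0.6×350×6×221 = 278.5 kN; rupture φR_n = 0.75×0.6×450×6×221 = 268.5 kN; take 268.5 kN (rupture).
Governing: min(405.0, 268.5) = 268.5 kN → base-metal shear.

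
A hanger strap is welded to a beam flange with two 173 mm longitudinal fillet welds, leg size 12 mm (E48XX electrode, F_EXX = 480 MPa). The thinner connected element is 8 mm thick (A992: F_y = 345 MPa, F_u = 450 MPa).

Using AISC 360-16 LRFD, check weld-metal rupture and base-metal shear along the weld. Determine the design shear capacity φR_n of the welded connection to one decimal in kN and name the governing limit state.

560.5 kN (base-metal shear governs)

Weld metal: throat = 0.707×12 = 8.484 mm, L = 2×173 = 346 mm. φR_n = 0.75 × 0.6 × 480 × 8.484 × 346 = 634.1 kN.
Base metal shear (8 mm plate): yield φR_n = 1.0×0.6×345×8×346 = 573.0 kN; rupture φR_n = 0.75×0.6×450×8×346 = 560.5 kN; take 560.5 kN (rupture).
Governing: min(634.1, 560.5) = 560.5 kN → base-metal shear.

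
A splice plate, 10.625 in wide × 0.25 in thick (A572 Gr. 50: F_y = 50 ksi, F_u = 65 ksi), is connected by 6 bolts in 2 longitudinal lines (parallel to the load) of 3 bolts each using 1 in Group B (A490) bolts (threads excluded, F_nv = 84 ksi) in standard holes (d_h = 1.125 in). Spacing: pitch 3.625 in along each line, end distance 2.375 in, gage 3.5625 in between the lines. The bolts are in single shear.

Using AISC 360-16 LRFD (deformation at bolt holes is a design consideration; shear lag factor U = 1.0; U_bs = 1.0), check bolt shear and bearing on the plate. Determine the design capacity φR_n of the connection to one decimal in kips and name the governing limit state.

170.0 kips (bearing governs)

Bolt shear: A_b = π(1)²/4 = 0.7854 in². φR_n = 0.75 × 84 × 0.7854 × 6 × 1 = 296.9 kips.
Bearing (0.25 in plate, F_u = 65 ksi): end bolts L_c = 2.375 − 1.125/2 = 1.8125, R_n = min(1.2×1.8125×0.25×65, 2.4×1×0.25×65) = 35.344 kips/bolt; interior L_c = 3.625 − 1.125 = 2.5, R_n = 39 kips/bolt. φR_n = 0.75 × (2×35.344 + 4×39) = 170.0 kips.
Governing: min(296.9, 170.0) = 170.0 kips → bearing.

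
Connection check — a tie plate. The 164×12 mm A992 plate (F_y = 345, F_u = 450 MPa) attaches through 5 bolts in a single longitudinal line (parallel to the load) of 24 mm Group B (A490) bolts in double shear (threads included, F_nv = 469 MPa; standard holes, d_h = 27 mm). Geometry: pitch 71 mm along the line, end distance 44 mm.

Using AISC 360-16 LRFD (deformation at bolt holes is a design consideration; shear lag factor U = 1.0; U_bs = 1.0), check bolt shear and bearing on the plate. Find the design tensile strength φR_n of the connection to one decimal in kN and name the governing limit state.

Bolt shear: A_b = π(24)²/4 = 452.39 mm². φR_n = 0.75 × 469 × 452.39 × 5 × 2 = 1591.3 kN.
Bearing (12 mm plate, F_u = 450 MPa): end bolts L_c = 44 − 27/2 = 30.5, R_n = min(1.2×30.5×12×450, 2.4×24×12×450) = 197.64 kN/bolt; interior L_c = 71 − 27 = 44, R_n = 285.12 kN/bolt. φR_n = 0.75 × (1×197.64 + 4×285.12) = 1003.6 kN.
Governing: min(1591.3, 1003.6) = 1003.6 kN → bearing.

1003.6 kN (bearing governs)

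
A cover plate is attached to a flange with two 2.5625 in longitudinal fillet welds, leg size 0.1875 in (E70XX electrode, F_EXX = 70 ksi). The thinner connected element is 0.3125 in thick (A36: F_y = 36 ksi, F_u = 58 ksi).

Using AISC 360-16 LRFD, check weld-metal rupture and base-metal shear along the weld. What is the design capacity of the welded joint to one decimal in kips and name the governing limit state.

Weld metal: throat = 0.707×0.1875 = 0.13256 in, L = 2×2.5625 = 5.125 in. φR_n = 0.75 × 0.6 × 70 × 0.13256 × 5.125 = 21.4 kips.
Base metal shear (0.3125 in plate): yield φR_n = 1.0×0.6×36×0.3125×5.125 = 34.6 kips; rupture φR_n = 0.75×0.6×58×0.3125×5.125 = 41.8 kips; take 34.6 kips (yield).
Governing: min(21.4, 34.6) = 21.4 kips → weld metal.

21.4 kips (weld metal governs)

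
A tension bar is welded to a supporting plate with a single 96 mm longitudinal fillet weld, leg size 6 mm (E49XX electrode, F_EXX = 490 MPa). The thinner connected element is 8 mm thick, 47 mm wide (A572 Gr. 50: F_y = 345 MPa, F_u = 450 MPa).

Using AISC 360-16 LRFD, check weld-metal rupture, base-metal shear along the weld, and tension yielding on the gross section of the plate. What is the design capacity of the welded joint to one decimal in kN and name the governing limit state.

Weld metal: throat = 0.707×6 = 4.242 mm, L = 96 mm. φR_n = 0.75 × 0.6 × 490 × 4.242 × 96 = 89.8 kN.
Base metal shear (8 mm plate): yield φR_n = 1.0×0.6×345×8×96 = 159.0 kN; rupture φR_n = 0.75×0.6×450×8×96 = 155.5 kN; take 155.5 kN (rupture).
Tension yield (gross): A_g = 47×8 = 376 mm². φR_n = 0.90 × 345 × 376 = 116.7 kN.
Governing: min(89.8, 155.5, 116.7) = 89.8 kN → weld metal.

89.8 kN (weld metal governs)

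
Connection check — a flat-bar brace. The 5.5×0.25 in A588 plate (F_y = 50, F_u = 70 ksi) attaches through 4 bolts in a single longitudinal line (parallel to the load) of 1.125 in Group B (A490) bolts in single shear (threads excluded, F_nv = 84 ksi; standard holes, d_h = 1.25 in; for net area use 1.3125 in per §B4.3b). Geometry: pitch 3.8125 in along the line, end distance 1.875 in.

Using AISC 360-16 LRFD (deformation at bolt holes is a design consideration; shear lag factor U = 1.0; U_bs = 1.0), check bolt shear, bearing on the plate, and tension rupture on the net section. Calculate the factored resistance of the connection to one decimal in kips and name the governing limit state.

55.0 kips (net-section rupture governs)

Bolt shear: A_b = π(1.125)²/4 = 0.99402 in². φR_n = 0.75 × 84 × 0.99402 × 4 × 1 = 250.5 kips.
Bearing (0.25 in plate, F_u = 70 ksi): end bolts L_c = 1.875 − 1.25/2 = 1.25, R_n = min(1.2×1.25×0.25×70, 2.4×1.125×0.25×70) = 26.25 kips/bolt; interior L_c = 3.8125 − 1.25 = 2.5625, R_n = 47.25 kips/bolt. φR_n = 0.75 × (1×26.25 + 3×47.25) = 126.0 kips.
Tension rupture (net): A_n = (5.5 − 1×1.3125)×0.25 = 1.0469 in² (U = 1.0, A_e = A_n). φR_n = 0.75 × 70 × 1.0469 = 55.0 kips.
Governing: min(250.5, 126.0, 55.0) = 55.0 kips → net-section rupture.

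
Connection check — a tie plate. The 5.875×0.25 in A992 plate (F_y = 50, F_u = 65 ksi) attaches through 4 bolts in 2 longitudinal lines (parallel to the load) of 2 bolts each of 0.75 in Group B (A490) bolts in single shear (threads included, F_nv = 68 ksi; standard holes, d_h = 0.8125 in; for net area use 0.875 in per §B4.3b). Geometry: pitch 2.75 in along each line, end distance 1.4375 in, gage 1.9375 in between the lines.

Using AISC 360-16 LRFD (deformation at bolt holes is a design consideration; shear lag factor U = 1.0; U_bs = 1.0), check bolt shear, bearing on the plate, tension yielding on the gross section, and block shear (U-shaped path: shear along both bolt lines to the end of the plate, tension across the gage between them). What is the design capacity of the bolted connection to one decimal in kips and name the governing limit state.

Bolt shear: A_b = π(0.75)²/4 = 0.44179 in². φR_n = 0.75 × 68 × 0.44179 × 4 × 1 = 90.1 kips.
Bearing (0.25 in plate, F_u = 65 ksi): end bolts L_c = 1.4375 − 0.8125/2 = 1.03125, R_n = min(1.2×1.03125×0.25×65, 2.4×0.75×0.25×65) = 20.109 kips/bolt; interior L_c = 2.75 − 0.8125 = 1.9375, R_n = 29.25 kips/bolt. φR_n = 0.75 × (2×20.109 + 2×29.25) = 74.0 kips.
Tension yield (gross): A_g = 5.875×0.25 = 1.4688 in². φR_n = 0.90 × 50 × 1.4688 = 66.1 kips.
Block shear: shear path 2×[1.4375+1×2.75] = 2×4.1875 in, A_gv = 2.0938, A_nv = 2×(4.1875 − 1.5×0.875)×0.25 = 1.4375 in²; tension across gage: (1.9375 − 1×0.875)×0.25 = 0.26563 in². R_n = min(0.6×65×1.4375, 0.6×50×2.0938) + 1.0×65×0.26563 = min(56.063, 62.814) + 17.266 = 73.329 kips. φR_n = 0.75 × 73.329 = 55.0 kips.
Governing: min(90.1, 74.0, 66.1, 55.0) = 55.0 kips → block shear.

55.0 kips (block shear governs)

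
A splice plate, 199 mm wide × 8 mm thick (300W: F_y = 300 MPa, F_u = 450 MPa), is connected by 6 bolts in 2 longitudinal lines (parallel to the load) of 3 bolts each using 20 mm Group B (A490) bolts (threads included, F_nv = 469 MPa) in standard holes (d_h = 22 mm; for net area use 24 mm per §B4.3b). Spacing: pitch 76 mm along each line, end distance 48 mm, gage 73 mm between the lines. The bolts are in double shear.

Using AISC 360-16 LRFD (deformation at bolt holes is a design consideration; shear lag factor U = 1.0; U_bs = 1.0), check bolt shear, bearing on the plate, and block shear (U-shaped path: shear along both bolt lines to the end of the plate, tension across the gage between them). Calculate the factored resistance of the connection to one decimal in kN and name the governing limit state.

Bolt shear: A_b = π(20)²/4 = 314.16 mm². φR_n = 0.75 × 469 × 314.16 × 6 × 2 = 1326.1 kN.
Bearing (8 mm plate, F_u = 450 MPa): end bolts L_c = 48 − 22/2 = 37, R_n = min(1.2×37×8×450, 2.4×20×8×450) = 159.84 kN/bolt; interior L_c = 76 − 22 = 54, R_n = 172.8 kN/bolt. φR_n = 0.75 × (2×159.84 + 4×172.8) = 758.2 kN.
Block shear: shear path 2×[48+2×76] = 2×200 mm, A_gv = 3200, A_nv = 2×(200 − 2.5×24)×8 = 2240 mm²; tension across gage: (73 − 1×24)×8 = 392 mm². R_n = min(0.6×450×2240, 0.6×300×3200) + 1.0×450×392 = min(604.8, 576) + 176.4 = 752.4 kN. φR_n = 0.75 × 752.4 = 564.3 kN.
Governing: min(1326.1, 758.2, 564.3) = 564.3 kN → block shear.

564.3 kN (block shear governs)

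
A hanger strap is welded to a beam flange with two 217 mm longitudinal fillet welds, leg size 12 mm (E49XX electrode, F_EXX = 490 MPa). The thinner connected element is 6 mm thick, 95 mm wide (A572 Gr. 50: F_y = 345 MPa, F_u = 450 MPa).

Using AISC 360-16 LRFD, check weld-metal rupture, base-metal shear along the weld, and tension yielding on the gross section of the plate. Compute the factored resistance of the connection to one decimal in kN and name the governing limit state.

Weld metal: throat = 0.707×12 = 8.484 mm, L = 2×217 = 434 mm. φR_n = 0.75 × 0.6 × 490 × 8.484 × 434 = 811.9 kN.
Base metal shear (6 mm plate): yield φR_n = 1.0×0.6×345×6×434 = 539.0 kN; rupture φR_n = 0.75×0.6×450×6×434 = 527.3 kN; take 527.3 kN (rupture).
Tension yield (gross): A_g = 95×6 = 570 mm². φR_n = 0.90 × 345 × 570 = 177.0 kN.
Governing: min(811.9, 527.3, 177.0) = 177.0 kN → gross-section yield.

177.0 kN (gross-section yield governs)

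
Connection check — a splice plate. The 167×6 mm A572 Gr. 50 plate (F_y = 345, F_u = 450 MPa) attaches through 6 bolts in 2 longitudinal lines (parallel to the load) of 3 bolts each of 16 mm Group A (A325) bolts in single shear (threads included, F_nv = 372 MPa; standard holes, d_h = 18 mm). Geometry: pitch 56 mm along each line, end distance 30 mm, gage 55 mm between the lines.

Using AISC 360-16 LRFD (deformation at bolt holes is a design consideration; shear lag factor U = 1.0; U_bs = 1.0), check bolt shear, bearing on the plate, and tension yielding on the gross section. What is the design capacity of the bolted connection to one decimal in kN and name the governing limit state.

Bolt shear: A_b = π(16)²/4 = 201.06 mm². φR_n = 0.75 × 372 × 201.06 × 6 × 1 = 336.6 kN.
Bearing (6 mm plate, F_u = 450 MPa): end bolts L_c = 30 − 18/2 = 21, R_n = min(1.2×21×6×450, 2.4×16×6×450) = 68.04 kN/bolt; interior L_c = 56 − 18 = 38, R_n = 103.68 kN/bolt. φR_n = 0.75 × (2×68.04 + 4×103.68) = 413.1 kN.
Tension yield (gross): A_g = 167×6 = 1002 mm². φR_n = 0.90 × 345 × 1002 = 311.1 kN.
Governing: min(336.6, 413.1, 311.1) = 311.1 kN → gross-section yield.

311.1 kN (gross-section yield governs)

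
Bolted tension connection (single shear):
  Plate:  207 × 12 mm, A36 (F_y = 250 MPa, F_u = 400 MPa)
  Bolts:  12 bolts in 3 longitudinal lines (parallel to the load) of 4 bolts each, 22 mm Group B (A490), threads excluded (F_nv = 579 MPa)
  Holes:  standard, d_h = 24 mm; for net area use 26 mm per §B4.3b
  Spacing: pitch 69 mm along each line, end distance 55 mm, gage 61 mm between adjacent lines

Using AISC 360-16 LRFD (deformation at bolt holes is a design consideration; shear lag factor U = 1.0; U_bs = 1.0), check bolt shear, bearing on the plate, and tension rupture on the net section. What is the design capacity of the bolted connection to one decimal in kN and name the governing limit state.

464.4 kN (net-section rupture governs)

Bolt shear: A_b = π(22)²/4 = 380.13 mm². φR_n = 0.75 × 579 × 380.13 × 12 × 1 = 1980.9 kN.
Bearing (12 mm plate, F_u = 400 MPa): end bolts L_c = 55 − 24/2 = 43, R_n = min(1.2×43×12×400, 2.4×22×12×400) = 247.68 kN/bolt; interior L_c = 69 − 24 = 45, R_n = 253.44 kN/bolt. φR_n = 0.75 × (3×247.68 + 9×253.44) = 2268.0 kN.
Tension rupture (net): A_n = (207 − 3×26)×12 = 1548 mm² (U = 1.0, A_e = A_n). φR_n = 0.75 × 400 × 1548 = 464.4 kN.
Governing: min(1980.9, 2268.0, 464.4) = 464.4 kN → net-section rupture.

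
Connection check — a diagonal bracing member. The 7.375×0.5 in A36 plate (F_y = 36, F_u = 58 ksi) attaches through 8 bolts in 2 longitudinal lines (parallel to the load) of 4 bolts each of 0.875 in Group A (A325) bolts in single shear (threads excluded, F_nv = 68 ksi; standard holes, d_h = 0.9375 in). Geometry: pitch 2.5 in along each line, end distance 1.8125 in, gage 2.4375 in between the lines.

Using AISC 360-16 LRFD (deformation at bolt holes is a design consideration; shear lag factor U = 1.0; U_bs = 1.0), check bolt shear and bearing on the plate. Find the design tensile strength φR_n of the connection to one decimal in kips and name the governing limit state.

245.3 kips (bolt shear governs)

Bolt shear: A_b = π(0.875)²/4 = 0.60132 in². φR_n = 0.75 × 68 × 0.60132 × 8 × 1 = 245.3 kips.
Bearing (0.5 in plate, F_u = 58 ksi): end bolts L_c = 1.8125 − 0.9375/2 = 1.34375, R_n = min(1.2×1.34375×0.5×58, 2.4×0.875×0.5×58) = 46.763 kips/bolt; interior L_c = 2.5 − 0.9375 = 1.5625, R_n = 54.375 kips/bolt. φR_n = 0.75 × (2×46.763 + 6×54.375) = 314.8 kips.
Governing: min(245.3, 314.8) = 245.3 kips → bolt shear.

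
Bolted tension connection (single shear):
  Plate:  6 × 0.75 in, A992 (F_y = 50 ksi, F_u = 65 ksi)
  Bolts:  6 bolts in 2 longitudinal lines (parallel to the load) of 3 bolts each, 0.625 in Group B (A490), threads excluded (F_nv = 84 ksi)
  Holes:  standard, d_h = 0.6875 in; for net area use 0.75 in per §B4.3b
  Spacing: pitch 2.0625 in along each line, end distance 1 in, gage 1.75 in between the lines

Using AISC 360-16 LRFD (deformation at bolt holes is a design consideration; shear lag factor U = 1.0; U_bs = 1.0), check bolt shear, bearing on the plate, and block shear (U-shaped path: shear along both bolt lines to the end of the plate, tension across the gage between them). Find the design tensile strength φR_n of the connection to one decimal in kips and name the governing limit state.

Bolt shear: A_b = π(0.625)²/4 = 0.3068 in². φR_n = 0.75 × 84 × 0.3068 × 6 × 1 = 116.0 kips.
Bearing (0.75 in plate, F_u = 65 ksi): end bolts L_c = 1 − 0.6875/2 = 0.65625, R_n = min(1.2×0.65625×0.75×65, 2.4×0.625×0.75×65) = 38.391 kips/bolt; interior L_c = 2.0625 − 0.6875 = 1.375, R_n = 73.125 kips/bolt. φR_n = 0.75 × (2×38.391 + 4×73.125) = 277.0 kips.
Block shear: shear path 2×[1+2×2.0625] = 2×5.125 in, A_gv = 7.6875, A_nv = 2×(5.125 − 2.5×0.75)×0.75 = 4.875 in²; tension across gage: (1.75 − 1×0.75)×0.75 = 0.75 in². R_n = min(0.6×65×4.875, 0.6×50×7.6875) + 1.0×65×0.75 = min(190.13, 230.63) + 48.75 = 238.88 kips. φR_n = 0.75 × 238.88 = 179.2 kips.
Governing: min(116.0, 277.0, 179.2) = 116.0 kips → bolt shear.

116.0 kips (bolt shear governs)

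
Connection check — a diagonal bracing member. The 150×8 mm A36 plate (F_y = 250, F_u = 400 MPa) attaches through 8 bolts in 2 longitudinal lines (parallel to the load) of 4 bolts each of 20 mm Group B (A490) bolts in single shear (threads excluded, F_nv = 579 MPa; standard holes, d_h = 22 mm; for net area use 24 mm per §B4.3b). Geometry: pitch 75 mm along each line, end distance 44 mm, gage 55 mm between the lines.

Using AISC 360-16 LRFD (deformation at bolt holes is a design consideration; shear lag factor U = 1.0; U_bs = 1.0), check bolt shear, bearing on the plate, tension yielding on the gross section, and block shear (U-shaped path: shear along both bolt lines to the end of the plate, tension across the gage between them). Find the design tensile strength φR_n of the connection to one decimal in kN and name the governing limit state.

270.0 kN (gross-section yield governs)

Bolt shear: A_b = π(20)²/4 = 314.16 mm². φR_n = 0.75 × 579 × 314.16 × 8 × 1 = 1091.4 kN.
Bearing (8 mm plate, F_u = 400 MPa): end bolts L_c = 44 − 22/2 = 33, R_n = min(1.2×33×8×400, 2.4×20×8×400) = 126.72 kN/bolt; interior L_c = 75 − 22 = 53, R_n = 153.6 kN/bolt. φR_n = 0.75 × (2×126.72 + 6×153.6) = 881.3 kN.
Tension yield (gross): A_g = 150×8 = 1200 mm². φR_n = 0.90 × 250 × 1200 = 270.0 kN.
Block shear: shear path 2×[44+3×75] = 2×269 mm, A_gv = 4304, A_nv = 2×(269 − 3.5×24)×8 = 2960 mm²; tension across gage: (55 − 1×24)×8 = 248 mm². R_n = min(0.6×400×2960, 0.6×250×4304) + 1.0×400×248 = min(710.4, 645.6) + 99.2 = 744.8 kN. φR_n = 0.75 × 744.8 = 558.6 kN.
Governing: min(1091.4, 881.3, 270.0, 558.6) = 270.0 kN → gross-section yield.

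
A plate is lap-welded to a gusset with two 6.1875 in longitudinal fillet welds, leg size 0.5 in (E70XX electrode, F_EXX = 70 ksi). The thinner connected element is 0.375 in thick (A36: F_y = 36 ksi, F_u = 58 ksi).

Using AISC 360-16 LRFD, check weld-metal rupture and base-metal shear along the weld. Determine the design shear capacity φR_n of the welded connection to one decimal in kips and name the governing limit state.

Weld metal: throat = 0.707×0.5 = 0.3535 in, L = 2×6.1875 = 12.375 in. φR_n = 0.75 × 0.6 × 70 × 0.3535 × 12.375 = 137.8 kips.
Base metal shear (0.375 in plate): yield φR_n = 1.0×0.6×36×0.375×12.375 = 100.2 kips; rupture φR_n = 0.75×0.6×58×0.375×12.375 = 121.1 kips; take 100.2 kips (yield).
Governing: min(137.8, 100.2) = 100.2 kips → base-metal shear.

100.2 kips (base-metal shear governs)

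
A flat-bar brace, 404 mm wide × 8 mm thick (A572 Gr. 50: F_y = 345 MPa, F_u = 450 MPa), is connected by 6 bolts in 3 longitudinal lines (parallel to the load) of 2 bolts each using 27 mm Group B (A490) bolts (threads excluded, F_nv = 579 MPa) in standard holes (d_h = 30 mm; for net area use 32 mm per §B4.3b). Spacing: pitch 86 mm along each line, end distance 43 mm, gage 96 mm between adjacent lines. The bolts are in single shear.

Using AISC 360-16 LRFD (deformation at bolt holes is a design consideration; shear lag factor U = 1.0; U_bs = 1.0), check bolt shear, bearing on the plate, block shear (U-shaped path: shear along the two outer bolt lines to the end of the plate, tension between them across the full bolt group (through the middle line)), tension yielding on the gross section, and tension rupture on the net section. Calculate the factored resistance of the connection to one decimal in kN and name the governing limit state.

Bolt shear: A_b = π(27)²/4 = 572.56 mm². φR_n = 0.75 × 579 × 572.56 × 6 × 1 = 1491.8 kN.
Bearing (8 mm plate, F_u = 450 MPa): end bolts L_c = 43 − 30/2 = 28, R_n = min(1.2×28×8×450, 2.4×27×8×450) = 120.96 kN/bolt; interior L_c = 86 − 30 = 56, R_n = 233.28 kN/bolt. φR_n = 0.75 × (3×120.96 + 3×233.28) = 797.0 kN.
Block shear: shear path 2×[43+1×86] = 2×129 mm, A_gv = 2064, A_nv = 2×(129 − 1.5×32)×8 = 1296 mm²; tension across gage: (192 − 2×32)×8 = 1024 mm². R_n = min(0.6×450×1296, 0.6×345×2064) + 1.0×450×1024 = min(349.92, 427.25) + 460.8 = 810.72 kN. φR_n = 0.75 × 810.72 = 608.0 kN.
Tension yield (gross): A_g = 404×8 = 3232 mm². φR_n = 0.90 × 345 × 3232 = 1003.5 kN.
Tension rupture (net): A_n = (404 − 3×32)×8 = 2464 mm² (U = 1.0, A_e = A_n). φR_n = 0.75 × 450 × 2464 = 831.6 kN.
Governing: min(1491.8, 797.0, 608.0, 1003.5, 831.6) = 608.0 kN → block shear.

608.0 kN (block shear governs)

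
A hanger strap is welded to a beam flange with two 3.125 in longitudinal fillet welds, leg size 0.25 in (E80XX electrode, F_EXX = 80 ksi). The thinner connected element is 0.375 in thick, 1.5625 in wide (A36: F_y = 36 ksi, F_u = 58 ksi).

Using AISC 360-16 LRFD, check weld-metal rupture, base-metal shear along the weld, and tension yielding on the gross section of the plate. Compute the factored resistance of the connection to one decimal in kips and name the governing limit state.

Weld metal: throat = 0.707×0.25 = 0.17675 in, L = 2×3.125 = 6.25 in. φR_n = 0.75 × 0.6 × 80 × 0.17675 × 6.25 = 39.8 kips.
Base metal shear (0.375 in plate): yield φR_n = 1.0×0.6×36×0.375×6.25 = 50.6 kips; rupture φR_n = 0.75×0.6×58×0.375×6.25 = 61.2 kips; take 50.6 kips (yield).
Tension yield (gross): A_g = 1.5625×0.375 = 0.58594 in². φR_n = 0.90 × 36 × 0.58594 = 19.0 kips.
Governing: min(39.8, 50.6, 19.0) = 19.0 kips → gross-section yield.

19.0 kips (gross-section yield governs)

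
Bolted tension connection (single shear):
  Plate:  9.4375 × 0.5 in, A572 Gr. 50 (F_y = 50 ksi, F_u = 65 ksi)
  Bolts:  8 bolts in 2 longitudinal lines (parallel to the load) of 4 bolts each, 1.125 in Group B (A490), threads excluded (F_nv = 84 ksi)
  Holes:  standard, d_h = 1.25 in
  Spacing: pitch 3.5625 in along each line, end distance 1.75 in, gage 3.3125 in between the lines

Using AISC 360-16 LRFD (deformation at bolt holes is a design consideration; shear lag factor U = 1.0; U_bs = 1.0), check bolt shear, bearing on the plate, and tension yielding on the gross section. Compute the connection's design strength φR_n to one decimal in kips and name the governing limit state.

212.3 kips (gross-section yield governs)

Bolt shear: A_b = π(1.125)²/4 = 0.99402 in². φR_n = 0.75 × 84 × 0.99402 × 8 × 1 = 501.0 kips.
Bearing (0.5 in plate, F_u = 65 ksi): end bolts L_c = 1.75 − 1.25/2 = 1.125, R_n = min(1.2×1.125×0.5×65, 2.4×1.125×0.5×65) = 43.875 kips/bolt; interior L_c = 3.5625 − 1.25 = 2.3125, R_n = 87.75 kips/bolt. φR_n = 0.75 × (2×43.875 + 6×87.75) = 460.7 kips.
Tension yield (gross): A_g = 9.4375×0.5 = 4.7188 in². φR_n = 0.90 × 50 × 4.7188 = 212.3 kips.
Governing: min(501.0, 460.7, 212.3) = 212.3 kips → gross-section yield.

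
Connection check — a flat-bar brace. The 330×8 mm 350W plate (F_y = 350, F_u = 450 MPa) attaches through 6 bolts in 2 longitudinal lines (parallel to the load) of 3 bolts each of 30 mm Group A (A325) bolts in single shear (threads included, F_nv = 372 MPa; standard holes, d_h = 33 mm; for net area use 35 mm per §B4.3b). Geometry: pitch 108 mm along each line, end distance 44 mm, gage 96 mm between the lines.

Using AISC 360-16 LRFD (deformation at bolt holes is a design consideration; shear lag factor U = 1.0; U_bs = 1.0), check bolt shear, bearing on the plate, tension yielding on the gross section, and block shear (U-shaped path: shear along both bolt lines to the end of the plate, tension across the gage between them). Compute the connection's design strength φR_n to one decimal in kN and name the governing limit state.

Bolt shear: A_b = π(30)²/4 = 706.86 mm². φR_n = 0.75 × 372 × 706.86 × 6 × 1 = 1183.3 kN.
Bearing (8 mm plate, F_u = 450 MPa): end bolts L_c = 44 − 33/2 = 27.5, R_n = min(1.2×27.5×8×450, 2.4×30×8×450) = 118.8 kN/bolt; interior L_c = 108 − 33 = 75, R_n = 259.2 kN/bolt. φR_n = 0.75 × (2×118.8 + 4×259.2) = 955.8 kN.
Tension yield (gross): A_g = 330×8 = 2640 mm². φR_n = 0.90 × 350 × 2640 = 831.6 kN.
Block shear: shear path 2×[44+2×108] = 2×260 mm, A_gv = 4160, A_nv = 2×(260 − 2.5×35)×8 = 2760 mm²; tension across gage: (96 − 1×35)×8 = 488 mm². R_n = min(0.6×450×2760, 0.6×350×4160) + 1.0×450×488 = min(745.2, 873.6) + 219.6 = 964.8 kN. φR_n = 0.75 × 964.8 = 723.6 kN.
Governing: min(1183.3, 955.8, 831.6, 723.6) = 723.6 kN → block shear.

723.6 kN (block shear governs)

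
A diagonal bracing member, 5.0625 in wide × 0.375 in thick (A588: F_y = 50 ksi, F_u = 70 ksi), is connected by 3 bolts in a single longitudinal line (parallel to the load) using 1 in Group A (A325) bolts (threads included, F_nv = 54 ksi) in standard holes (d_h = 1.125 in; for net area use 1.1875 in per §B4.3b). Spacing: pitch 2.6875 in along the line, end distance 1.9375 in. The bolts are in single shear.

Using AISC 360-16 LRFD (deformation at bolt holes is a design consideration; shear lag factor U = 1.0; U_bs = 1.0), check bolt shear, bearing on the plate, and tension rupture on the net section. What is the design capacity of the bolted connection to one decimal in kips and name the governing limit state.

Bolt shear: A_b = π(1)²/4 = 0.7854 in². φR_n = 0.75 × 54 × 0.7854 × 3 × 1 = 95.4 kips.
Bearing (0.375 in plate, F_u = 70 ksi): end bolts L_c = 1.9375 − 1.125/2 = 1.375, R_n = min(1.2×1.375×0.375×70, 2.4×1×0.375×70) = 43.313 kips/bolt; interior L_c = 2.6875 − 1.125 = 1.5625, R_n = 49.219 kips/bolt. φR_n = 0.75 × (1×43.313 + 2×49.219) = 106.3 kips.
Tension rupture (net): A_n = (5.0625 − 1×1.1875)×0.375 = 1.4531 in² (U = 1.0, A_e = A_n). φR_n = 0.75 × 70 × 1.4531 = 76.3 kips.
Governing: min(95.4, 106.3, 76.3) = 76.3 kips → net-section rupture.

76.3 kips (net-section rupture governs)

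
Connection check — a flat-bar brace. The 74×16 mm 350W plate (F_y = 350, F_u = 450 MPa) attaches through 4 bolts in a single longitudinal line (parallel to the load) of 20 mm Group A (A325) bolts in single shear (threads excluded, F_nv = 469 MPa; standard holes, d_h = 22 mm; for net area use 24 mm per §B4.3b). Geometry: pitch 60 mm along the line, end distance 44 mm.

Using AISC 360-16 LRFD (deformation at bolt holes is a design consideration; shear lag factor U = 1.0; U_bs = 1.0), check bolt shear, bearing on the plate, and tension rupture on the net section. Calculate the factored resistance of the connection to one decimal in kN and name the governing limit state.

Bolt shear: A_b = π(20)²/4 = 314.16 mm². φR_n = 0.75 × 469 × 314.16 × 4 × 1 = 442.0 kN.
Bearing (16 mm plate, F_u = 450 MPa): end bolts L_c = 44 − 22/2 = 33, R_n = min(1.2×33×16×450, 2.4×20×16×450) = 285.12 kN/bolt; interior L_c = 60 − 22 = 38, R_n = 328.32 kN/bolt. φR_n = 0.75 × (1×285.12 + 3×328.32) = 952.6 kN.
Tension rupture (net): A_n = (74 − 1×24)×16 = 800 mm² (U = 1.0, A_e = A_n). φR_n = 0.75 × 450 × 800 = 270.0 kN.
Governing: min(442.0, 952.6, 270.0) = 270.0 kN → net-section rupture.

270.0 kN (net-section rupture governs)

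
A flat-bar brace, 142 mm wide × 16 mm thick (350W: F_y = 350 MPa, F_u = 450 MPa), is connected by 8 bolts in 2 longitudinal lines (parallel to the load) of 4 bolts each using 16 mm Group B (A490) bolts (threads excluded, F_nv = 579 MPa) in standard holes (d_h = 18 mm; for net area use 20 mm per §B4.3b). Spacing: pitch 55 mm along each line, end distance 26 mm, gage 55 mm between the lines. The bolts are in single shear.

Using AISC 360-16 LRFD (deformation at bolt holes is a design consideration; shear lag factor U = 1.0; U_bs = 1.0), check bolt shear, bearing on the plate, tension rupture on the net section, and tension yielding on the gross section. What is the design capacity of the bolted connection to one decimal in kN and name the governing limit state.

550.8 kN (net-section rupture governs)

Bolt shear: A_b = π(16)²/4 = 201.06 mm². φR_n = 0.75 × 579 × 201.06 × 8 × 1 = 698.5 kN.
Bearing (16 mm plate, F_u = 450 MPa): end bolts L_c = 26 − 18/2 = 17, R_n = min(1.2×17×16×450, 2.4×16×16×450) = 146.88 kN/bolt; interior L_c = 55 − 18 = 37, R_n = 276.48 kN/bolt. φR_n = 0.75 × (2×146.88 + 6×276.48) = 1464.5 kN.
Tension rupture (net): A_n = (142 − 2×20)×16 = 1632 mm² (U = 1.0, A_e = A_n). φR_n = 0.75 × 450 × 1632 = 550.8 kN.
Tension yield (gross): A_g = 142×16 = 2272 mm². φR_n = 0.90 × 350 × 2272 = 715.7 kN.
Governing: min(698.5, 1464.5, 550.8, 715.7) = 550.8 kN → net-section rupture.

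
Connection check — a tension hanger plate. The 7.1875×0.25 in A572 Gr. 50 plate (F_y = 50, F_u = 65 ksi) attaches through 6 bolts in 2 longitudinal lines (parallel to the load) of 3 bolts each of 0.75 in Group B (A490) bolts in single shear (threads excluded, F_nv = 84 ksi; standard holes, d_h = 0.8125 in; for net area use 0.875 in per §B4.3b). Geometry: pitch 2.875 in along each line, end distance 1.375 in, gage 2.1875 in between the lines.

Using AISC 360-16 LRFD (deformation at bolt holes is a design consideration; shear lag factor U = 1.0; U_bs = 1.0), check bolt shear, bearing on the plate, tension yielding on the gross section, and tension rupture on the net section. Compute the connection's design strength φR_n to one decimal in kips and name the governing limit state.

66.3 kips (net-section rupture governs)

Bolt shear: A_b = π(0.75)²/4 = 0.44179 in². φR_n = 0.75 × 84 × 0.44179 × 6 × 1 = 167.0 kips.
Bearing (0.25 in plate, F_u = 65 ksi): end bolts L_c = 1.375 − 0.8125/2 = 0.96875, R_n = min(1.2×0.96875×0.25×65, 2.4×0.75×0.25×65) = 18.891 kips/bolt; interior L_c = 2.875 − 0.8125 = 2.0625, R_n = 29.25 kips/bolt. φR_n = 0.75 × (2×18.891 + 4×29.25) = 116.1 kips.
Tension yield (gross): A_g = 7.1875×0.25 = 1.7969 in². φR_n = 0.90 × 50 × 1.7969 = 80.9 kips.
Tension rupture (net): A_n = (7.1875 − 2×0.875)×0.25 = 1.3594 in² (U = 1.0, A_e = A_n). φR_n = 0.75 × 65 × 1.3594 = 66.3 kips.
Governing: min(167.0, 116.1, 80.9, 66.3) = 66.3 kips → net-section rupture.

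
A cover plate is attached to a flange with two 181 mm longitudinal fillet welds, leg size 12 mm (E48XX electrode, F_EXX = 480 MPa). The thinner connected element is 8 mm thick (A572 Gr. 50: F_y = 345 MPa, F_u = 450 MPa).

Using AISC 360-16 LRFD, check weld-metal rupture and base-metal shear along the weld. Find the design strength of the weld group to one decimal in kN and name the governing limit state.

586.4 kN (base-metal shear governs)

Weld metal: throat = 0.707×12 = 8.484 mm, L = 2×181 = 362 mm. φR_n = 0.75 × 0.6 × 480 × 8.484 × 362 = 663.4 kN.
Base metal shear (8 mm plate): yield φR_n = 1.0×0.6×345×8×362 = 599.5 kN; rupture φR_n = 0.75×0.6×450×8×362 = 586.4 kN; take 586.4 kN (rupture).
Governing: min(663.4, 586.4) = 586.4 kN → base-metal shear.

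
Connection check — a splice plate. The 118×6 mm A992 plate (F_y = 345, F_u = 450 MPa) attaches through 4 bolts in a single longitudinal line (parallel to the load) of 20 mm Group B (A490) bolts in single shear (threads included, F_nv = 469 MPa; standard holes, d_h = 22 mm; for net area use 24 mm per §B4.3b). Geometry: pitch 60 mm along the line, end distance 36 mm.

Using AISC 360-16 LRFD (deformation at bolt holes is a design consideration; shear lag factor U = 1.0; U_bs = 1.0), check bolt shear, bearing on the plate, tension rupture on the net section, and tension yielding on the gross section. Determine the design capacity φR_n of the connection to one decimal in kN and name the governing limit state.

190.4 kN (net-section rupture governs)

Bolt shear: A_b = π(20)²/4 = 314.16 mm². φR_n = 0.75 × 469 × 314.16 × 4 × 1 = 442.0 kN.
Bearing (6 mm plate, F_u = 450 MPa): end bolts L_c = 36 − 22/2 = 25, R_n = min(1.2×25×6×450, 2.4×20×6×450) = 81 kN/bolt; interior L_c = 60 − 22 = 38, R_n = 123.12 kN/bolt. φR_n = 0.75 × (1×81 + 3×123.12) = 337.8 kN.
Tension rupture (net): A_n = (118 − 1×24)×6 = 564 mm² (U = 1.0, A_e = A_n). φR_n = 0.75 × 450 × 564 = 190.4 kN.
Tension yield (gross): A_g = 118×6 = 708 mm². φR_n = 0.90 × 345 × 708 = 219.8 kN.
Governing: min(442.0, 337.8, 190.4, 219.8) = 190.4 kN → net-section rupture.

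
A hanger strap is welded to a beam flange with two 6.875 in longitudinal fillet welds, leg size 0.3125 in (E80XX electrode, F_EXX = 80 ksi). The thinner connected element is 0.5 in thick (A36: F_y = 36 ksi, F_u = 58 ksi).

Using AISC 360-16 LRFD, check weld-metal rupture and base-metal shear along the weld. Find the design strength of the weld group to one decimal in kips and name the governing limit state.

109.4 kips (weld metal governs)

Weld metal: throat = 0.707×0.3125 = 0.22094 in, L = 2×6.875 = 13.75 in. φR_n = 0.75 × 0.6 × 80 × 0.22094 × 13.75 = 109.4 kips.
Base metal shear (0.5 in plate): yield φR_n = 1.0×0.6×36×0.5×13.75 = 148.5 kips; rupture φR_n = 0.75×0.6×58×0.5×13.75 = 179.4 kips; take 148.5 kips (yield).
Governing: min(109.4, 148.5) = 109.4 kips → weld metal.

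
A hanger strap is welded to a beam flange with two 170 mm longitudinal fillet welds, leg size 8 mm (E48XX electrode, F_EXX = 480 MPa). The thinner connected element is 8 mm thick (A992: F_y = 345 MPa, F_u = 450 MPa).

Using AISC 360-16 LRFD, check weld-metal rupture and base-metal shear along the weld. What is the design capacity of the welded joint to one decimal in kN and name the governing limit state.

Weld metal: throat = 0.707×8 = 5.656 mm, L = 2×170 = 340 mm. φR_n = 0.75 × 0.6 × 480 × 5.656 × 340 = 415.4 kN.
Base metal shear (8 mm plate): yield φR_n = 1.0×0.6×345×8×340 = 563.0 kN; rupture φR_n = 0.75×0.6×450×8×340 = 550.8 kN; take 550.8 kN (rupture).
Governing: min(415.4, 550.8) = 415.4 kN → weld metal.

415.4 kN (weld metal governs)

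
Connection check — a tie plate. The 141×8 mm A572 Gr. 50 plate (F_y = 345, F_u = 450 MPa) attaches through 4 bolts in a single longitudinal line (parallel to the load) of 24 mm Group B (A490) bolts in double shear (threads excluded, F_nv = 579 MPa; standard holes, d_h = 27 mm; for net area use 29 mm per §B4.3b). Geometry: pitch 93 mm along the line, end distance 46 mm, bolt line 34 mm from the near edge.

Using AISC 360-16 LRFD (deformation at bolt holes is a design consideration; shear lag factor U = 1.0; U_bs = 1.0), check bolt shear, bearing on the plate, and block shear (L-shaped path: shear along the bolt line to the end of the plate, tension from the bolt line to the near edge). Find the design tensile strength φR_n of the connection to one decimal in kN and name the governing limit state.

414.7 kN (block shear governs)

Bolt shear: A_b = π(24)²/4 = 452.39 mm². φR_n = 0.75 × 579 × 452.39 × 4 × 2 = 1571.6 kN.
Bearing (8 mm plate, F_u = 450 MPa): end bolts L_c = 46 − 27/2 = 32.5, R_n = min(1.2×32.5×8×450, 2.4×24×8×450) = 140.4 kN/bolt; interior L_c = 93 − 27 = 66, R_n = 207.36 kN/bolt. φR_n = 0.75 × (1×140.4 + 3×207.36) = 571.9 kN.
Block shear: shear path 1×[46+3×93] = 1×325 mm, A_gv = 2600, A_nv = 1×(325 − 3.5×29)×8 = 1788 mm²; tension to near edge: (34 − 0.5×29)×8 = 156 mm². R_n = min(0.6×450×1788, 0.6×345×2600) + 1.0×450×156 = min(482.76, 538.2) + 70.2 = 552.96 kN. φR_n = 0.75 × 552.96 = 414.7 kN.
Governing: min(1571.6, 571.9, 414.7) = 414.7 kN → block shear.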